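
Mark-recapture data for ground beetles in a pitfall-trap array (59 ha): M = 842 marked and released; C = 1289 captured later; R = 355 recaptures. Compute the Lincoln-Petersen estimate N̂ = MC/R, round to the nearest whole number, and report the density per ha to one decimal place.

N̂ = 842·1289/355 = 1085338/355 ≈ 3057.3 → 3057
Density = N̂ / area = 3057 / 59 ≈ 51.81 → 51.8 per ha

density ≈ 51.8 ground beetles per ha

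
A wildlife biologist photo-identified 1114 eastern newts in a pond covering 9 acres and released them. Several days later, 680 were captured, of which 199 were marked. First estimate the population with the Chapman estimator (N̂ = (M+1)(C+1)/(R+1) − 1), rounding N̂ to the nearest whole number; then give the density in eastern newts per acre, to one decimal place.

N̂ = 1115·681/200 − 1 = 759315/200 − 1 ≈ 3795.6 → 3796
Density = N̂ / area = 3796 / 9 ≈ 421.78 → 421.8 per acre

density ≈ 421.8 eastern newts per acre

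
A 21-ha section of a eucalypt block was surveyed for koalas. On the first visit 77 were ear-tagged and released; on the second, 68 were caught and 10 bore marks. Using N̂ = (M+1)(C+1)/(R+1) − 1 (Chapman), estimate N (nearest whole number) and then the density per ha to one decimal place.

N̂ = 78·69/11 − 1 = 5382/11 − 1 ≈ 488.3 → 488
Density = N̂ / area = 488 / 21 ≈ 23.24 → 23.2 per ha

density ≈ 23.2 koalas per ha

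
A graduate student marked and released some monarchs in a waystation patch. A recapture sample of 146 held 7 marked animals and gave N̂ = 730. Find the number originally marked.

From N = M·C/R: M = N·R / C = 730·7 / 146 = 5110 / 146 = 35.

M = 35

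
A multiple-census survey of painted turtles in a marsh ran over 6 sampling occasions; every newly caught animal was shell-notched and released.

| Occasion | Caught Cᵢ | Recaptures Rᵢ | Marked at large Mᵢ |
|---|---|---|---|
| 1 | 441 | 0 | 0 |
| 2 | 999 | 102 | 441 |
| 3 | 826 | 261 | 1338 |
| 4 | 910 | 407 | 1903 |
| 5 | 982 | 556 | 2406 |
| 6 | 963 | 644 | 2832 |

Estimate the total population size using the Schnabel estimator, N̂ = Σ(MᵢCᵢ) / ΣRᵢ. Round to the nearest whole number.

N ≈ 4247

Σ MᵢCᵢ = 0·441 + 441·999 + 1338·826 + 1903·910 + 2406·982 + 2832·963 = 0 + 440559 + 1105188 + 1731730 + 2362692 + 2727216 = 8367385
Σ Rᵢ = 0 + 102 + 261 + 407 + 556 + 644 = 1970
N̂ = 8367385 / 1970 ≈ 4247.4 → 4247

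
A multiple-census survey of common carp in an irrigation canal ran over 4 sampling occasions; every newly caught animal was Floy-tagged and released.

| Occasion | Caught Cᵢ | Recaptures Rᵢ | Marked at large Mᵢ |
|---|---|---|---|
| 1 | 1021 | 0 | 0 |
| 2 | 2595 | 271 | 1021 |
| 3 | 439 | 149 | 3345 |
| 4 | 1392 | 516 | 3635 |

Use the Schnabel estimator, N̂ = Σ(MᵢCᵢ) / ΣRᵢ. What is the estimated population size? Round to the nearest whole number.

Σ MᵢCᵢ = 0·1021 + 1021·2595 + 3345·439 + 3635·1392 = 0 + 2649495 + 1468455 + 5059920 = 9177870
Σ Rᵢ = 0 + 271 + 149 + 516 = 936
N̂ = 9177870 / 936 ≈ 9805.4 → 9805

N ≈ 9805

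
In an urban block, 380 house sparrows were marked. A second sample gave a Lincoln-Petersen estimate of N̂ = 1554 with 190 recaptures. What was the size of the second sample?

C = 777

From N = M·C/R: C = N·R / M = 1554·190 / 380 = 295260 / 380 = 777.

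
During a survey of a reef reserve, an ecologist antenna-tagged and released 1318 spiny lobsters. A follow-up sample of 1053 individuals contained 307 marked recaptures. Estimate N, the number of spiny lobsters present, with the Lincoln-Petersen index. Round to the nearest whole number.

N = (1318 × 1053) / 307 = 1387854 / 307 ≈ 4520.7 → 4521

N ≈ 4521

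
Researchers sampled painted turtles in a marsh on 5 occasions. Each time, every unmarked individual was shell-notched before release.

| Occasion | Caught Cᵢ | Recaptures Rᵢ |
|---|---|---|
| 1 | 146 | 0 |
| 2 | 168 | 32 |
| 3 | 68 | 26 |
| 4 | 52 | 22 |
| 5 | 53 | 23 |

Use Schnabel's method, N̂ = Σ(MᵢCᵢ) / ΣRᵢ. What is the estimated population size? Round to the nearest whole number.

N ≈ 770

Marked at large before each occasion: Mᵢ = Σⱼ<ᵢ (Cⱼ − Rⱼ) → M1=0, M2=146, M3=282, M4=324, M5=354
Σ MᵢCᵢ = 0·146 + 146·168 + 282·68 + 324·52 + 354·53 = 0 + 24528 + 19176 + 16848 + 18762 = 79314
Σ Rᵢ = 0 + 32 + 26 + 22 + 23 = 103
N̂ = 79314 / 103 ≈ 770.0 → 770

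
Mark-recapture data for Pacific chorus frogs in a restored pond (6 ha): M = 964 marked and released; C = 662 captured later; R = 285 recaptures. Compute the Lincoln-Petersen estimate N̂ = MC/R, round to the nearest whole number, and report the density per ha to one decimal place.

density ≈ 373.2 Pacific chorus frogs per ha

N̂ = 964·662/285 = 638168/285 ≈ 2239.2 → 2239
Density = N̂ / area = 2239 / 6 ≈ 373.17 → 373.2 per ha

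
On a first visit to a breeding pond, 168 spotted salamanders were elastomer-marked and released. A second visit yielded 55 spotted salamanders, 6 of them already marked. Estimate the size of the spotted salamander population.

N = 1540

N = (168 × 55) / 6 = 9240 / 6 = 1540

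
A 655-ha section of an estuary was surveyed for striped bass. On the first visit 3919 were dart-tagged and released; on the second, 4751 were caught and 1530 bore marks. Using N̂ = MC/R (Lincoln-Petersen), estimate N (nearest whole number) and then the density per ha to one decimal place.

N̂ = 3919·4751/1530 = 18619169/1530 ≈ 12169.4 → 12169
Density = N̂ / area = 12169 / 655 ≈ 18.58 → 18.6 per ha

density ≈ 18.6 striped bass per ha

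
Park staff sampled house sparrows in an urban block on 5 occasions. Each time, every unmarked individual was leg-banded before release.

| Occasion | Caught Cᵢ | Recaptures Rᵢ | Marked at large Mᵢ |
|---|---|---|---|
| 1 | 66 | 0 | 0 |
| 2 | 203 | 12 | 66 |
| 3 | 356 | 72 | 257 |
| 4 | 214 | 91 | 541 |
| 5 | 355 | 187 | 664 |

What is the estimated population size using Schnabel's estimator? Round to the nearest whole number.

Σ MᵢCᵢ = 0·66 + 66·203 + 257·356 + 541·214 + 664·355 = 0 + 13398 + 91492 + 115774 + 235720 = 456384
Σ Rᵢ = 0 + 12 + 72 + 91 + 187 = 362
N̂ = 456384 / 362 ≈ 1260.7 → 1261

N ≈ 1261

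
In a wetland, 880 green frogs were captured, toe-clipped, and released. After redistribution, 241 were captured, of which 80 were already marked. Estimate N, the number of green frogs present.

N = (880 × 241) / 80 = 212080 / 80 = 2651

N = 2651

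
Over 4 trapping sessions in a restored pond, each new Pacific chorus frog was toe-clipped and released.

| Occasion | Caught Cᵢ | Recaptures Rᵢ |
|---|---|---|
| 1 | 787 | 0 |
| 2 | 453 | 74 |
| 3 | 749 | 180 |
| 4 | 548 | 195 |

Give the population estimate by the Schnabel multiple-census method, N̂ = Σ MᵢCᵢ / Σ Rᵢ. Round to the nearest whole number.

Marked at large before each occasion: Mᵢ = Σⱼ<ᵢ (Cⱼ − Rⱼ) → M1=0, M2=787, M3=1166, M4=1735
Σ MᵢCᵢ = 0·787 + 787·453 + 1166·749 + 1735·548 = 0 + 356511 + 873334 + 950780 = 2180625
Σ Rᵢ = 0 + 74 + 180 + 195 = 449
N̂ = 2180625 / 449 ≈ 4856.6 → 4857

N ≈ 4857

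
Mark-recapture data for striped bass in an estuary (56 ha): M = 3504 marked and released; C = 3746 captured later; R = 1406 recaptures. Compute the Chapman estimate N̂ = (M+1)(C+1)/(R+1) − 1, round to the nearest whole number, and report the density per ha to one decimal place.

density ≈ 166.7 striped bass per ha

N̂ = 3505·3747/1407 − 1 = 13133235/1407 − 1 ≈ 9333.2 → 9333
Density = N̂ / area = 9333 / 56 ≈ 166.66 → 166.7 per ha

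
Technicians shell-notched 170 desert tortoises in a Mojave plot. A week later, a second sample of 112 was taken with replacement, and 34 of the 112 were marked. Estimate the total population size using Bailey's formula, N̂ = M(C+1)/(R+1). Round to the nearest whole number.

N ≈ 549

N̂ = 170·(112+1)/(34+1) = 170·113/35 = 19210/35 ≈ 548.9 → 549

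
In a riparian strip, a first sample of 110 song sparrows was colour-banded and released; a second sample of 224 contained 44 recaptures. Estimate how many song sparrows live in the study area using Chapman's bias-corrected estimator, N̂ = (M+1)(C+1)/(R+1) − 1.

N̂ = (110+1)(224+1)/(44+1) − 1 = 111·225/45 − 1
= 24975/45 − 1 = 555 − 1 = 554

N = 554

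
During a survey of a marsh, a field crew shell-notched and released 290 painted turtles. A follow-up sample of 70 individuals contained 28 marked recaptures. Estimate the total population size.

N = 725

Lincoln-Petersen assumes M/N = R/C, so N = M·C / R.
N = (290 × 70) / 28 = 20300 / 28 = 725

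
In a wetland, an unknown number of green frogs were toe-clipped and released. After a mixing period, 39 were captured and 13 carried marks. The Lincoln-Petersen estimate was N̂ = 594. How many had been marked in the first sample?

From N = M·C/R: M = N·R / C = 594·13 / 39 = 7722 / 39 = 198.

M = 198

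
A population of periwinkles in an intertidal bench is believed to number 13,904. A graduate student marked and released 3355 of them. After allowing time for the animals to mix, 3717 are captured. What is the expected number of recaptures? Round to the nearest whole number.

expected recaptures ≈ 897

Expected recaptures E[R] = M·C / N.
E[R] = 3355 × 3717 / 13904 = 12470535 / 13904 ≈ 896.9 → 897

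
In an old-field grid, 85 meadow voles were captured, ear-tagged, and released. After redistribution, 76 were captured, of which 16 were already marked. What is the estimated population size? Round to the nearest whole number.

N = (85 × 76) / 16 = 6460 / 16 ≈ 403.8 → 404

N ≈ 404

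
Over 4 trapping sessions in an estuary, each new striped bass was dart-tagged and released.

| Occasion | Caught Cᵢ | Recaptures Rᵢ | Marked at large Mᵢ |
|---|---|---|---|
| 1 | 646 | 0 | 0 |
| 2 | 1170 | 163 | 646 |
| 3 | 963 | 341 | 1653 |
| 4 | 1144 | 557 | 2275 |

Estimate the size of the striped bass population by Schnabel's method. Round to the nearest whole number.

Σ MᵢCᵢ = 0·646 + 646·1170 + 1653·963 + 2275·1144 = 0 + 755820 + 1591839 + 2602600 = 4950259
Σ Rᵢ = 0 + 163 + 341 + 557 = 1061
N̂ = 4950259 / 1061 ≈ 4665.7 → 4666

N ≈ 4666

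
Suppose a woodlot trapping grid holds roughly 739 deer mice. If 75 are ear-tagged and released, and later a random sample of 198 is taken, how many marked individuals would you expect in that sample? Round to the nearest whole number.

expected recaptures ≈ 20

The marked fraction of the population is 75/739, so in a sample of 198 expect C·(M/N) marked.
E[R] = 75 × 198 / 739 = 14850 / 739 ≈ 20.1 → 20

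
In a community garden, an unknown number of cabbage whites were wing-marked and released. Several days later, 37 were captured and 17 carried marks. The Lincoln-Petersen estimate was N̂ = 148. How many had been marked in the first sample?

From N = M·C/R: M = N·R / C = 148·17 / 37 = 2516 / 37 = 68.

M = 68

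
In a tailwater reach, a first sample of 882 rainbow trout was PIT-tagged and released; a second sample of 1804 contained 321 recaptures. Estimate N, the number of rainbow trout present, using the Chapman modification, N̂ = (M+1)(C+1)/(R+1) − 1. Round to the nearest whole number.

N̂ = (882+1)(1804+1)/(321+1) − 1 = 883·1805/322 − 1
= 1593815/322 − 1 ≈ 4949.7 − 1 ≈ 4948.7 → 4949

N ≈ 4949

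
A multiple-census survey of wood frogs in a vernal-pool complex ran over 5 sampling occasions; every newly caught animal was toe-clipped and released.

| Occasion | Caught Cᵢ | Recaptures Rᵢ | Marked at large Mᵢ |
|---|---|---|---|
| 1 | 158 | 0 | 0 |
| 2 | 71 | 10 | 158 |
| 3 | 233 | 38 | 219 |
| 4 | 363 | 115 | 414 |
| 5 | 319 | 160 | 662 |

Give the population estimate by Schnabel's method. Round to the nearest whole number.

N ≈ 1312

Σ MᵢCᵢ = 0·158 + 158·71 + 219·233 + 414·363 + 662·319 = 0 + 11218 + 51027 + 150282 + 211178 = 423705
Σ Rᵢ = 0 + 10 + 38 + 115 + 160 = 323
N̂ = 423705 / 323 ≈ 1311.8 → 1312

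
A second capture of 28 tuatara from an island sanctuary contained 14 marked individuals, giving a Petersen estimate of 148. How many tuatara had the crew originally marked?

From N = M·C/R: M = N·R / C = 148·14 / 28 = 2072 / 28 = 74.

M = 74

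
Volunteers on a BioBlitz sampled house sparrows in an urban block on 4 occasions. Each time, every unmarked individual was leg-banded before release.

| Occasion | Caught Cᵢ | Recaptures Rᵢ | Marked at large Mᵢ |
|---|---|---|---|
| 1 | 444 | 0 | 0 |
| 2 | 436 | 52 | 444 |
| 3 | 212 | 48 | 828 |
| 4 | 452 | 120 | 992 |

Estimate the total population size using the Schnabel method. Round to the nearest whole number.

N ≈ 3716

Σ MᵢCᵢ = 0·444 + 444·436 + 828·212 + 992·452 = 0 + 193584 + 175536 + 448384 = 817504
Σ Rᵢ = 0 + 52 + 48 + 120 = 220
N̂ = 817504 / 220 ≈ 3715.9 → 3716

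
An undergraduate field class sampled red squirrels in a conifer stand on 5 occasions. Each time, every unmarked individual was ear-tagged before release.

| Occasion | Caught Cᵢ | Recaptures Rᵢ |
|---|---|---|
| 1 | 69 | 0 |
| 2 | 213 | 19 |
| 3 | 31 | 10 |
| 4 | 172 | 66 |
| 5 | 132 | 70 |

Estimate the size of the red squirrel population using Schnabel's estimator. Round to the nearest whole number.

N ≈ 747

Marked at large before each occasion: Mᵢ = Σⱼ<ᵢ (Cⱼ − Rⱼ) → M1=0, M2=69, M3=263, M4=284, M5=390
Σ MᵢCᵢ = 0·69 + 69·213 + 263·31 + 284·172 + 390·132 = 0 + 14697 + 8153 + 48848 + 51480 = 123178
Σ Rᵢ = 0 + 19 + 10 + 66 + 70 = 165
N̂ = 123178 / 165 ≈ 746.5 → 747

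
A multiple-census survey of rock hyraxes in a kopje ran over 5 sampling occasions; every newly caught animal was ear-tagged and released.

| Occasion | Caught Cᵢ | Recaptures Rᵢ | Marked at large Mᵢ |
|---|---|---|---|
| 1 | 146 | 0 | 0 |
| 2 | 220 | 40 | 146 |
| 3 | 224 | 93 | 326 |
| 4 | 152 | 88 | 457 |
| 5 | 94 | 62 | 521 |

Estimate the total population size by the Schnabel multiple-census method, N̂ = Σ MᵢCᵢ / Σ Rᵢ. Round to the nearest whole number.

Σ MᵢCᵢ = 0·146 + 146·220 + 326·224 + 457·152 + 521·94 = 0 + 32120 + 73024 + 69464 + 48974 = 223582
Σ Rᵢ = 0 + 40 + 93 + 88 + 62 = 283
N̂ = 223582 / 283 ≈ 790.0 → 790

N ≈ 790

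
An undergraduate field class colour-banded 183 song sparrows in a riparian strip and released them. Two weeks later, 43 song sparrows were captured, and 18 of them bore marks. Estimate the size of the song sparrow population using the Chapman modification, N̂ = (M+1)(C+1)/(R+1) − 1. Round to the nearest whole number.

N̂ = (183+1)(43+1)/(18+1) − 1 = 184·44/19 − 1
= 8096/19 − 1 ≈ 426.1 − 1 ≈ 425.1 → 425

N ≈ 425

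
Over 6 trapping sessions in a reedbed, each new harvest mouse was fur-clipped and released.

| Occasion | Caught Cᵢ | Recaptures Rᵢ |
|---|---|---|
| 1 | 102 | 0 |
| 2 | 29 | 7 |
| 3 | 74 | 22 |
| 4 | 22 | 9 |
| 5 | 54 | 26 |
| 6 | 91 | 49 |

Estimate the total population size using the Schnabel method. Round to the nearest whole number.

N ≈ 407

Marked at large before each occasion: Mᵢ = Σⱼ<ᵢ (Cⱼ − Rⱼ) → M1=0, M2=102, M3=124, M4=176, M5=189, M6=217
Σ MᵢCᵢ = 0·102 + 102·29 + 124·74 + 176·22 + 189·54 + 217·91 = 0 + 2958 + 9176 + 3872 + 10206 + 19747 = 45959
Σ Rᵢ = 0 + 7 + 22 + 9 + 26 + 49 = 113
N̂ = 45959 / 113 ≈ 406.7 → 407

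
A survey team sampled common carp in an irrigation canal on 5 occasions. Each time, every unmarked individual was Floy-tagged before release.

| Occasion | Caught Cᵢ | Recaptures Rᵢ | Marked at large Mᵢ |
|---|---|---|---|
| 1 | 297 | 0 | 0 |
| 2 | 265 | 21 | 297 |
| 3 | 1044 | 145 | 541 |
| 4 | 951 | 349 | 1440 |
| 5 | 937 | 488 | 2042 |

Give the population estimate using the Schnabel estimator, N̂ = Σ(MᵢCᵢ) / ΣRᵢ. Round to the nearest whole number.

Σ MᵢCᵢ = 0·297 + 297·265 + 541·1044 + 1440·951 + 2042·937 = 0 + 78705 + 564804 + 1369440 + 1913354 = 3926303
Σ Rᵢ = 0 + 21 + 145 + 349 + 488 = 1003
N̂ = 3926303 / 1003 ≈ 3914.6 → 3915

N ≈ 3915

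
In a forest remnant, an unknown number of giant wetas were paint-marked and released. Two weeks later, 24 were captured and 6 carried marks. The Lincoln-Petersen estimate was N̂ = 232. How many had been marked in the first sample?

From N = M·C/R: M = N·R / C = 232·6 / 24 = 1392 / 24 = 58.

M = 58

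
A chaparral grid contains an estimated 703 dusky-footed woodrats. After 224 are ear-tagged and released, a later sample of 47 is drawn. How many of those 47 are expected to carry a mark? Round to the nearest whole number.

The marked fraction of the population is 224/703, so in a sample of 47 expect C·(M/N) marked.
E[R] = 224 × 47 / 703 = 10528 / 703 ≈ 15.0 → 15

expected recaptures ≈ 15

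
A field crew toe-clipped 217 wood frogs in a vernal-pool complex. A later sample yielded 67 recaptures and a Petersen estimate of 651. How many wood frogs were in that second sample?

C = 201

From N = M·C/R: C = N·R / M = 651·67 / 217 = 43617 / 217 = 201.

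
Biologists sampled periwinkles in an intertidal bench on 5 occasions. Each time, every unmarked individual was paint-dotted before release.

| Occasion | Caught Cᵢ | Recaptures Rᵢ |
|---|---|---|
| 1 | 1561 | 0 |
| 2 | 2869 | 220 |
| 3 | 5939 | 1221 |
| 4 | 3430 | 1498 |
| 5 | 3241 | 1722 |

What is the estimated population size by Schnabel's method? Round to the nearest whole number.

Marked at large before each occasion: Mᵢ = Σⱼ<ᵢ (Cⱼ − Rⱼ) → M1=0, M2=1561, M3=4210, M4=8928, M5=10860
Σ MᵢCᵢ = 0·1561 + 1561·2869 + 4210·5939 + 8928·3430 + 10860·3241 = 0 + 4478509 + 25003190 + 30623040 + 35197260 = 95301999
Σ Rᵢ = 0 + 220 + 1221 + 1498 + 1722 = 4661
N̂ = 95301999 / 4661 ≈ 20446.7 → 20447

N ≈ 20,447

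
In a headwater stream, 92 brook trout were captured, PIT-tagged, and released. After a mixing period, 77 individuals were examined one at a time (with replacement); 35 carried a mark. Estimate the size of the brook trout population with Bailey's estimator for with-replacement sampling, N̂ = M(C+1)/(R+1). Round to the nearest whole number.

N̂ = 92·(77+1)/(35+1) = 92·78/36 = 7176/36 ≈ 199.3 → 199

N ≈ 199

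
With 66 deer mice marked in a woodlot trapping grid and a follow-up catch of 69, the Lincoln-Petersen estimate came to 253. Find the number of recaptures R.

From N = M·C/R: R = M·C / N = 66·69 / 253 = 4554 / 253 = 18.

R = 18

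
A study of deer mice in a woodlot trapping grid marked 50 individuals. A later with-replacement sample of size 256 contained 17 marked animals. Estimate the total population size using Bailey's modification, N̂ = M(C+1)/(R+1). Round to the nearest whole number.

N̂ = 50·(256+1)/(17+1) = 50·257/18 = 12850/18 ≈ 713.9 → 714

N ≈ 714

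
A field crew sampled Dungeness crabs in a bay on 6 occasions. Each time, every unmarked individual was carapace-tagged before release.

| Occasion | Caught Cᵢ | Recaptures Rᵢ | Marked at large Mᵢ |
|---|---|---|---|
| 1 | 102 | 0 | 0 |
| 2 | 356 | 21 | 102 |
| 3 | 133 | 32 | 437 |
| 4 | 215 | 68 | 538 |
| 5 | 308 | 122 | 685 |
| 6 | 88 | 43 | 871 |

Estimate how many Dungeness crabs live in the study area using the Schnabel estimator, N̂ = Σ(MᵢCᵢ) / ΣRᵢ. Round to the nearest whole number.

N ≈ 1740

Σ MᵢCᵢ = 0·102 + 102·356 + 437·133 + 538·215 + 685·308 + 871·88 = 0 + 36312 + 58121 + 115670 + 210980 + 76648 = 497731
Σ Rᵢ = 0 + 21 + 32 + 68 + 122 + 43 = 286
N̂ = 497731 / 286 ≈ 1740.3 → 1740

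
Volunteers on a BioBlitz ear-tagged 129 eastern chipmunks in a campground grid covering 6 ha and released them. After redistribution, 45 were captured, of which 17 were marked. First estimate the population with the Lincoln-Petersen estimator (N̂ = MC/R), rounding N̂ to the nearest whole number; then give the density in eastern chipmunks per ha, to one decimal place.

density ≈ 56.8 eastern chipmunks per ha

N̂ = 129·45/17 = 5805/17 ≈ 341.47 → 341
Density = N̂ / area = 341 / 6 ≈ 56.83 → 56.8 per ha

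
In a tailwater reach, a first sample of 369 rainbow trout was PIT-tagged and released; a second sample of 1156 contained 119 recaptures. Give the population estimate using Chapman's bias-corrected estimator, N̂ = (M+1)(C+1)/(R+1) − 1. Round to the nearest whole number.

N ≈ 3566

N̂ = (369+1)(1156+1)/(119+1) − 1 = 370·1157/120 − 1
= 428090/120 − 1 ≈ 3567.4 − 1 ≈ 3566.4 → 3566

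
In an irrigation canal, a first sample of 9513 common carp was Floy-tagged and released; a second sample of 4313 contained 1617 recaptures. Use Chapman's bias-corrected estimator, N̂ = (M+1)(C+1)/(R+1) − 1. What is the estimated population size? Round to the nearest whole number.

N̂ = (9513+1)(4313+1)/(1617+1) − 1 = 9514·4314/1618 − 1
= 41043396/1618 − 1 ≈ 25366.7 − 1 ≈ 25365.7 → 25366

N ≈ 25,366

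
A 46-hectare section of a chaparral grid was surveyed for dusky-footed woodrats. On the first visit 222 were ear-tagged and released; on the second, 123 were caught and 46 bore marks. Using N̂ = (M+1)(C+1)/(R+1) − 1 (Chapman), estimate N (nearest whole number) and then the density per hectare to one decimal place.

N̂ = 223·124/47 − 1 = 27652/47 − 1 ≈ 587.3 → 587
Density = N̂ / area = 587 / 46 ≈ 12.76 → 12.8 per hectare

density ≈ 12.8 dusky-footed woodrats per hectare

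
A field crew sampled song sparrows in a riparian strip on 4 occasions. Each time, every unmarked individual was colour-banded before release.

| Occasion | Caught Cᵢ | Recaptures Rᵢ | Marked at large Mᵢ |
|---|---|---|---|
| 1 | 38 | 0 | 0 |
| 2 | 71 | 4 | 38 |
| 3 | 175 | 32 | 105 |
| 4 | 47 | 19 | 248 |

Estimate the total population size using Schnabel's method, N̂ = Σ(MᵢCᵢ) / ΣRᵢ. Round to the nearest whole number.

N ≈ 595

Σ MᵢCᵢ = 0·38 + 38·71 + 105·175 + 248·47 = 0 + 2698 + 18375 + 11656 = 32729
Σ Rᵢ = 0 + 4 + 32 + 19 = 55
N̂ = 32729 / 55 ≈ 595.1 → 595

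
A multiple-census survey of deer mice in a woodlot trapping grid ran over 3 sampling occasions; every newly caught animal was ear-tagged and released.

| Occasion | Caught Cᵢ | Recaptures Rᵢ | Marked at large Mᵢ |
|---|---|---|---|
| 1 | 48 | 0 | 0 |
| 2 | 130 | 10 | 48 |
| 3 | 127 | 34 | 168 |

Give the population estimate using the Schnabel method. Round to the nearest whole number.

Σ MᵢCᵢ = 0·48 + 48·130 + 168·127 = 0 + 6240 + 21336 = 27576
Σ Rᵢ = 0 + 10 + 34 = 44
N̂ = 27576 / 44 ≈ 626.7 → 627

N ≈ 627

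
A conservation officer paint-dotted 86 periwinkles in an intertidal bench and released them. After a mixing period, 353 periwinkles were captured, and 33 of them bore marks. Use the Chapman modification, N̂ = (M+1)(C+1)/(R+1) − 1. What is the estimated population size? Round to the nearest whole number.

N ≈ 905

N̂ = (86+1)(353+1)/(33+1) − 1 = 87·354/34 − 1
= 30798/34 − 1 ≈ 905.8 − 1 ≈ 904.8 → 905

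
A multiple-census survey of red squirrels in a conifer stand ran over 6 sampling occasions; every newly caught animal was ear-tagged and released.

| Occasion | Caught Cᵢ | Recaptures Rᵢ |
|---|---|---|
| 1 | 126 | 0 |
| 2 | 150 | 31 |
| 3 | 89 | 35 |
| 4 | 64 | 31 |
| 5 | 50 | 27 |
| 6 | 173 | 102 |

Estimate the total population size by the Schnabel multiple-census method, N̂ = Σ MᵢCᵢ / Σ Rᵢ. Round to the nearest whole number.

Marked at large before each occasion: Mᵢ = Σⱼ<ᵢ (Cⱼ − Rⱼ) → M1=0, M2=126, M3=245, M4=299, M5=332, M6=355
Σ MᵢCᵢ = 0·126 + 126·150 + 245·89 + 299·64 + 332·50 + 355·173 = 0 + 18900 + 21805 + 19136 + 16600 + 61415 = 137856
Σ Rᵢ = 0 + 31 + 35 + 31 + 27 + 102 = 226
N̂ = 137856 / 226 ≈ 610.0 → 610

N ≈ 610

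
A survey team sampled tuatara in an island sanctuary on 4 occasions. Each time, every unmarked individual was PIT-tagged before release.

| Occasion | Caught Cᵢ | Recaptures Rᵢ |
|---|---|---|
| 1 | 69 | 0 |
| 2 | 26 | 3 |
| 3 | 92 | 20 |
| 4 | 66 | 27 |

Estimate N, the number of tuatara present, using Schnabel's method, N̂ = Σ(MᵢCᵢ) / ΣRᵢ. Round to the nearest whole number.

N ≈ 422

Marked at large before each occasion: Mᵢ = Σⱼ<ᵢ (Cⱼ − Rⱼ) → M1=0, M2=69, M3=92, M4=164
Σ MᵢCᵢ = 0·69 + 69·26 + 92·92 + 164·66 = 0 + 1794 + 8464 + 10824 = 21082
Σ Rᵢ = 0 + 3 + 20 + 27 = 50
N̂ = 21082 / 50 ≈ 421.6 → 422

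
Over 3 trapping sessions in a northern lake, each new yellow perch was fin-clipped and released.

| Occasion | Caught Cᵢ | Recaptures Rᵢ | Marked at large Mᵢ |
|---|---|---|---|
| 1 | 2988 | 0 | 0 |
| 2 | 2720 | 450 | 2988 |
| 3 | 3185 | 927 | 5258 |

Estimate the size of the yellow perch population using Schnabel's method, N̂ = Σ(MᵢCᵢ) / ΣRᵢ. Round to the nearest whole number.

Σ MᵢCᵢ = 0·2988 + 2988·2720 + 5258·3185 = 0 + 8127360 + 16746730 = 24874090
Σ Rᵢ = 0 + 450 + 927 = 1377
N̂ = 24874090 / 1377 ≈ 18064.0 → 18064

N ≈ 18,064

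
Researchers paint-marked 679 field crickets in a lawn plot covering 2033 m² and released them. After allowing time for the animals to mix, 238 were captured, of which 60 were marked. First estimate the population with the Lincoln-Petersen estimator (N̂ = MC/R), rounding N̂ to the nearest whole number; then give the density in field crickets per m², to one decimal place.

N̂ = 679·238/60 = 161602/60 ≈ 2693.4 → 2693
Density = N̂ / area = 2693 / 2033 ≈ 1.32 → 1.3 per m²

density ≈ 1.3 field crickets per m²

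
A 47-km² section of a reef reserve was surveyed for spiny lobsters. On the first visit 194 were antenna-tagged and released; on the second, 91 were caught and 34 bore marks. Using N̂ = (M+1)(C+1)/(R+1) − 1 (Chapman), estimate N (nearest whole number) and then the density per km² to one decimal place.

N̂ = 195·92/35 − 1 = 17940/35 − 1 ≈ 511.6 → 512
Density = N̂ / area = 512 / 47 ≈ 10.89 → 10.9 per km²

density ≈ 10.9 spiny lobsters per km²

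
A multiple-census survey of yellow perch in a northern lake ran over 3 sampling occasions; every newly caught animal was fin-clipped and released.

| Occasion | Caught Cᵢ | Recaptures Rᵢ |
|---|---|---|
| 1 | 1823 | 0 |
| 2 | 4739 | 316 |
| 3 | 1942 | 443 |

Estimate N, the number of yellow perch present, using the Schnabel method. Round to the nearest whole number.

N ≈ 27,364

Marked at large before each occasion: Mᵢ = Σⱼ<ᵢ (Cⱼ − Rⱼ) → M1=0, M2=1823, M3=6246
Σ MᵢCᵢ = 0·1823 + 1823·4739 + 6246·1942 = 0 + 8639197 + 12129732 = 20768929
Σ Rᵢ = 0 + 316 + 443 = 759
N̂ = 20768929 / 759 ≈ 27363.5 → 27364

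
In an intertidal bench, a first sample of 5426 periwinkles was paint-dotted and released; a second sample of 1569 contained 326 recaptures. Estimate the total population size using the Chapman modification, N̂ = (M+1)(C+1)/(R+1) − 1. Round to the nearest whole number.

N ≈ 26,055

N̂ = (5426+1)(1569+1)/(326+1) − 1 = 5427·1570/327 − 1
= 8520390/327 − 1 ≈ 26056.2 − 1 ≈ 26055.2 → 26055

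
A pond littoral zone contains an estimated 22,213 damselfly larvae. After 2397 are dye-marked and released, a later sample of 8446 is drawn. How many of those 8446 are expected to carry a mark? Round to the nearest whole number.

The marked fraction of the population is 2397/22213, so in a sample of 8446 expect C·(M/N) marked.
E[R] = 2397 × 8446 / 22213 = 20245062 / 22213 ≈ 911.4 → 911

expected recaptures ≈ 911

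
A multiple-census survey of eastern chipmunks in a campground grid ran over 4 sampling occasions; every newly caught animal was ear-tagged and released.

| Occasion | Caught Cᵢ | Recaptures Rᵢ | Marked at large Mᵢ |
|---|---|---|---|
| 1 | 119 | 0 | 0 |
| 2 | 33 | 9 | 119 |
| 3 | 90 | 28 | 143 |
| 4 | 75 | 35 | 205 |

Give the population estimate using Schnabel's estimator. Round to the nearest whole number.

N ≈ 447

Σ MᵢCᵢ = 0·119 + 119·33 + 143·90 + 205·75 = 0 + 3927 + 12870 + 15375 = 32172
Σ Rᵢ = 0 + 9 + 28 + 35 = 72
N̂ = 32172 / 72 ≈ 446.8 → 447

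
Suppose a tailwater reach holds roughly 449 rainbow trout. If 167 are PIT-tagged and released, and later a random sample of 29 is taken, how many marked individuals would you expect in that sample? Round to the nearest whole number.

expected recaptures ≈ 11

The marked fraction of the population is 167/449, so in a sample of 29 expect C·(M/N) marked.
E[R] = 167 × 29 / 449 = 4843 / 449 ≈ 10.8 → 11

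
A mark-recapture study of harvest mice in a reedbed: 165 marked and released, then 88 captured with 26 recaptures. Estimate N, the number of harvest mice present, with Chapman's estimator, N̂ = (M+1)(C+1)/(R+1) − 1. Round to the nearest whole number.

N ≈ 546

N̂ = (165+1)(88+1)/(26+1) − 1 = 166·89/27 − 1
= 14774/27 − 1 ≈ 547.2 − 1 ≈ 546.2 → 546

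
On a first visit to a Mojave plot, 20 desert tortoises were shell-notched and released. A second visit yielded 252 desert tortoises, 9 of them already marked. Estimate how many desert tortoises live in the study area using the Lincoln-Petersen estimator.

N = 560

N = (20 × 252) / 9 = 5040 / 9 = 560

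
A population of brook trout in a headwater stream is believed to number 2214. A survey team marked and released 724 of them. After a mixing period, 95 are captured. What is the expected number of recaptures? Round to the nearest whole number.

expected recaptures ≈ 31

Expected recaptures E[R] = M·C / N.
E[R] = 724 × 95 / 2214 = 68780 / 2214 ≈ 31.1 → 31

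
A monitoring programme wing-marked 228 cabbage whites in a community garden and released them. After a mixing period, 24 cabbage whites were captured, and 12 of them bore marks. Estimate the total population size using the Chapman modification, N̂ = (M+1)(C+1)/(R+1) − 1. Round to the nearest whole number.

N ≈ 439

N̂ = (228+1)(24+1)/(12+1) − 1 = 229·25/13 − 1
= 5725/13 − 1 ≈ 440.4 − 1 ≈ 439.4 → 439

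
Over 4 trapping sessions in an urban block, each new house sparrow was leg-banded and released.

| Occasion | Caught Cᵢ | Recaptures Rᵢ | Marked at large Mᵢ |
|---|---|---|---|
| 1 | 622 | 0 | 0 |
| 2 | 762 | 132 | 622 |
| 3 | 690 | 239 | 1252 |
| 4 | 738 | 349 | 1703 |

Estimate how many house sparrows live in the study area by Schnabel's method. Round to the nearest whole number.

N ≈ 3604

Σ MᵢCᵢ = 0·622 + 622·762 + 1252·690 + 1703·738 = 0 + 473964 + 863880 + 1256814 = 2594658
Σ Rᵢ = 0 + 132 + 239 + 349 = 720
N̂ = 2594658 / 720 ≈ 3603.7 → 3604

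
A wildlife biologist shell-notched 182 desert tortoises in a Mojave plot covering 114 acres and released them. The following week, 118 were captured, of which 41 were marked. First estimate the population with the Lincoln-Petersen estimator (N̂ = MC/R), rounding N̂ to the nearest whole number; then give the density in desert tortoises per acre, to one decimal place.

density ≈ 4.6 desert tortoises per acre

N̂ = 182·118/41 = 21476/41 ≈ 523.8 → 524
Density = N̂ / area = 524 / 114 ≈ 4.60 → 4.6 per acre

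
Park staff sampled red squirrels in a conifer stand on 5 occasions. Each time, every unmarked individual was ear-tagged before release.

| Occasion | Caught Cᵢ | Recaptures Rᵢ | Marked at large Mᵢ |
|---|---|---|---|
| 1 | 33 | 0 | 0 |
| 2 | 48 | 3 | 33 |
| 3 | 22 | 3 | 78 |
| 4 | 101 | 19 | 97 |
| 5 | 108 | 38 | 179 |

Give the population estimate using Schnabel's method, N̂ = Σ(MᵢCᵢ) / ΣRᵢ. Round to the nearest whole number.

Σ MᵢCᵢ = 0·33 + 33·48 + 78·22 + 97·101 + 179·108 = 0 + 1584 + 1716 + 9797 + 19332 = 32429
Σ Rᵢ = 0 + 3 + 3 + 19 + 38 = 63
N̂ = 32429 / 63 ≈ 514.7 → 515

N ≈ 515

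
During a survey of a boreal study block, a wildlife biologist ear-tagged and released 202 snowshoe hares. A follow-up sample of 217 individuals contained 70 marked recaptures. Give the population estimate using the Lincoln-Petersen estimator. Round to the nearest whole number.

N ≈ 626

Lincoln-Petersen assumes M/N = R/C, so N = M·C / R.
N = (202 × 217) / 70 = 43834 / 70 ≈ 626.2 → 626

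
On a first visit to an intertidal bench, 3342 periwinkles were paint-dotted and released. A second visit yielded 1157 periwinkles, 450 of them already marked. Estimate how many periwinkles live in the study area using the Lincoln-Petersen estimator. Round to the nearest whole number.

If marked individuals mix randomly, R/C ≈ M/N, giving N ≈ M·C/R.
N = (3342 × 1157) / 450 = 3866694 / 450 ≈ 8592.7 → 8593

N ≈ 8593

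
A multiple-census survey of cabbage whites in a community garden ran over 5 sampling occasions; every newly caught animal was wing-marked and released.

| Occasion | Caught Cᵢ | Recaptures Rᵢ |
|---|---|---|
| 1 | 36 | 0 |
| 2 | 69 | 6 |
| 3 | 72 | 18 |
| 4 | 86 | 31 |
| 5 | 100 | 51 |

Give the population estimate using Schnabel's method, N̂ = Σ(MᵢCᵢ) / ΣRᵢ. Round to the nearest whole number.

N ≈ 411

Marked at large before each occasion: Mᵢ = Σⱼ<ᵢ (Cⱼ − Rⱼ) → M1=0, M2=36, M3=99, M4=153, M5=208
Σ MᵢCᵢ = 0·36 + 36·69 + 99·72 + 153·86 + 208·100 = 0 + 2484 + 7128 + 13158 + 20800 = 43570
Σ Rᵢ = 0 + 6 + 18 + 31 + 51 = 106
N̂ = 43570 / 106 ≈ 411.0 → 411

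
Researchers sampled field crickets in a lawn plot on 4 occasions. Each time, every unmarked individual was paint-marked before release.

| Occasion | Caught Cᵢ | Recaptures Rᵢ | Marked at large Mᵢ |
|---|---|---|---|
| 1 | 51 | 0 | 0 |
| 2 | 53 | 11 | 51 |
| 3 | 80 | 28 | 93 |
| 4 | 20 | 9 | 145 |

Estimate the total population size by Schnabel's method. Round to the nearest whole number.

Σ MᵢCᵢ = 0·51 + 51·53 + 93·80 + 145·20 = 0 + 2703 + 7440 + 2900 = 13043
Σ Rᵢ = 0 + 11 + 28 + 9 = 48
N̂ = 13043 / 48 ≈ 271.7 → 272

N ≈ 272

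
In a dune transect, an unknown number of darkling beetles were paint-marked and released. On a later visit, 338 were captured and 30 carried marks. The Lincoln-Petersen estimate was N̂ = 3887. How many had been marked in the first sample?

From N = M·C/R: M = N·R / C = 3887·30 / 338 = 116610 / 338 = 345.

M = 345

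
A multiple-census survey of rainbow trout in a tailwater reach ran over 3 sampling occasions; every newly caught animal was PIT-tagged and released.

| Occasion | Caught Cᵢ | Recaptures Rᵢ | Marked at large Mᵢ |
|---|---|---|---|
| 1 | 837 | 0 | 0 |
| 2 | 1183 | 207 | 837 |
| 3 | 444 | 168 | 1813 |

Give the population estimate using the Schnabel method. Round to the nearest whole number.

Σ MᵢCᵢ = 0·837 + 837·1183 + 1813·444 = 0 + 990171 + 804972 = 1795143
Σ Rᵢ = 0 + 207 + 168 = 375
N̂ = 1795143 / 375 ≈ 4787.0 → 4787

N ≈ 4787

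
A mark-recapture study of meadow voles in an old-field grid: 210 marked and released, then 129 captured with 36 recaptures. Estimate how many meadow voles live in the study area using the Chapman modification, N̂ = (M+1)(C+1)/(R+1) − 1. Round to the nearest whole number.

N̂ = (210+1)(129+1)/(36+1) − 1 = 211·130/37 − 1
= 27430/37 − 1 ≈ 741.4 − 1 ≈ 740.4 → 740

N ≈ 740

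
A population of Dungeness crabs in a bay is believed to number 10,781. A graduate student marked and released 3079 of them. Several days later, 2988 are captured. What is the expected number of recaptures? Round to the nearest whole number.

The marked fraction of the population is 3079/10781, so in a sample of 2988 expect C·(M/N) marked.
E[R] = 3079 × 2988 / 10781 = 9200052 / 10781 ≈ 853.4 → 853

expected recaptures ≈ 853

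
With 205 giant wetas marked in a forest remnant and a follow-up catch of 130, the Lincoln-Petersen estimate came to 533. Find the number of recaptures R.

R = 50

From N = M·C/R: R = M·C / N = 205·130 / 533 = 26650 / 533 = 50.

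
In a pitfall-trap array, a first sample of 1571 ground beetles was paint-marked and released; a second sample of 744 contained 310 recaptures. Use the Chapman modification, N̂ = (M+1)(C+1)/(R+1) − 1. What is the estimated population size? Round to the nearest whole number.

N̂ = (1571+1)(744+1)/(310+1) − 1 = 1572·745/311 − 1
= 1171140/311 − 1 ≈ 3765.7 − 1 ≈ 3764.7 → 3765

N ≈ 3765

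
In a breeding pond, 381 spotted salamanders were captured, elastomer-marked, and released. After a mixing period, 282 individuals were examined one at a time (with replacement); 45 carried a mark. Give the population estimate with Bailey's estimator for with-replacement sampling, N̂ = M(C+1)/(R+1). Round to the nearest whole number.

N ≈ 2344

N̂ = 381·(282+1)/(45+1) = 381·283/46 = 107823/46 ≈ 2344.0 → 2344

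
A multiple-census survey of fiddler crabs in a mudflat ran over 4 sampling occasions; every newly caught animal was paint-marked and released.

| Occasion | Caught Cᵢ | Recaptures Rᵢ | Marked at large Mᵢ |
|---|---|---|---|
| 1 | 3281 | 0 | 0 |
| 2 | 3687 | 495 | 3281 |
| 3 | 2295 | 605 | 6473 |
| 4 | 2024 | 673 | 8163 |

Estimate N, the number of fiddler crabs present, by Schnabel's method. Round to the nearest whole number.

N ≈ 24,520

Σ MᵢCᵢ = 0·3281 + 3281·3687 + 6473·2295 + 8163·2024 = 0 + 12097047 + 14855535 + 16521912 = 43474494
Σ Rᵢ = 0 + 495 + 605 + 673 = 1773
N̂ = 43474494 / 1773 ≈ 24520.3 → 24520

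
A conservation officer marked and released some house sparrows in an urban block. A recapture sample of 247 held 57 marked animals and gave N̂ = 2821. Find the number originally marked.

From N = M·C/R: M = N·R / C = 2821·57 / 247 = 160797 / 247 = 651.

M = 651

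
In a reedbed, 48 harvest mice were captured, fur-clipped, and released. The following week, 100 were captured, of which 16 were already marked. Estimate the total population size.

N = (48 × 100) / 16 = 4800 / 16 = 300

N = 300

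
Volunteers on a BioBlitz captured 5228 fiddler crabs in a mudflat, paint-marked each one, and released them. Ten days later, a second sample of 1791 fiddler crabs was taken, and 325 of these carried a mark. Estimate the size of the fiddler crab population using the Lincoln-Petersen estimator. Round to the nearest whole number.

N = (5228 × 1791) / 325 = 9363348 / 325 ≈ 28810.3 → 28810

N ≈ 28,810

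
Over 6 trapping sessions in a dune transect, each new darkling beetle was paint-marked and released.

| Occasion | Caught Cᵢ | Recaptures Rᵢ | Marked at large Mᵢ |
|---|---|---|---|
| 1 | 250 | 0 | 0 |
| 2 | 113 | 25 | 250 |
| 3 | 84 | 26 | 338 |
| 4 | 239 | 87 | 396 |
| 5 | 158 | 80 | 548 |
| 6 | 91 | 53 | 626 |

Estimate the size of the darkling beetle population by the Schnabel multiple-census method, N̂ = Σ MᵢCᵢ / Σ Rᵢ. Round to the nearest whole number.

N ≈ 1088

Σ MᵢCᵢ = 0·250 + 250·113 + 338·84 + 396·239 + 548·158 + 626·91 = 0 + 28250 + 28392 + 94644 + 86584 + 56966 = 294836
Σ Rᵢ = 0 + 25 + 26 + 87 + 80 + 53 = 271
N̂ = 294836 / 271 ≈ 1088.0 → 1088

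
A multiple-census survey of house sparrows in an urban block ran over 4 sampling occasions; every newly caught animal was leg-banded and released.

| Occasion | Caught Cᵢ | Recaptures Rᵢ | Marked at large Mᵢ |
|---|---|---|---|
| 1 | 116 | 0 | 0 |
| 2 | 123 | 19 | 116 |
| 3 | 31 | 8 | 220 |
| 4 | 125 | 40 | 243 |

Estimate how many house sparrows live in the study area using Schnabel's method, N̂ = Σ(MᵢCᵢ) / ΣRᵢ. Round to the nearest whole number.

Σ MᵢCᵢ = 0·116 + 116·123 + 220·31 + 243·125 = 0 + 14268 + 6820 + 30375 = 51463
Σ Rᵢ = 0 + 19 + 8 + 40 = 67
N̂ = 51463 / 67 ≈ 768.1 → 768

N ≈ 768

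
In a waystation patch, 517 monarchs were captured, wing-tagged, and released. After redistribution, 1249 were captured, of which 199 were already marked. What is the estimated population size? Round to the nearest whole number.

If marked individuals mix randomly, R/C ≈ M/N, giving N ≈ M·C/R.
N = (517 × 1249) / 199 = 645733 / 199 ≈ 3244.9 → 3245

N ≈ 3245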